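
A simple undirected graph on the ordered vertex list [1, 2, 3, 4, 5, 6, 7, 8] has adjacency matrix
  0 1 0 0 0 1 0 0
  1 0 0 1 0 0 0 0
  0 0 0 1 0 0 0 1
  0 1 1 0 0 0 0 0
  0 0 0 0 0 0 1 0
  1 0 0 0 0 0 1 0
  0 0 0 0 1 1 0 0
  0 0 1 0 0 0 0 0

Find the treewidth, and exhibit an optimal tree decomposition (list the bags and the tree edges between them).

Treewidth 1.
One such decomposition:
Bags: B1 = {5, 7}  B2 = {6, 7}  B3 = {1, 6}  B4 = {1, 2}  B5 = {2, 4}  B6 = {3, 4}  B7 = {3, 8}
Tree: B1–B2, B2–B3, B3–B4, B4–B5, B5–B6, B6–B7

Every bag has size at most 2, so the width is 2 − 1 = 1 and tw(G) ≤ 1. Since G has at least one edge (e.g. 5–7), it is not an edgeless graph, so tw(G) ≥ 1. Hence tw(G) = 1 exactly.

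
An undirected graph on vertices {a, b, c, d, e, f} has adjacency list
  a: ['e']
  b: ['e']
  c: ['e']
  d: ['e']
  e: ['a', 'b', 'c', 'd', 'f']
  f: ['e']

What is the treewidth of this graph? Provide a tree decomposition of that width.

Treewidth 1.
One such decomposition:
Bags: B1 = {e, f}  B2 = {a, e}  B3 = {d, e}  B4 = {b, e}  B5 = {c, e}
Tree: B1–B2, B2–B3, B1–B4, B3–B5

Every bag has size at most 2, so the width is 2 − 1 = 1 and tw(G) ≤ 1. Since G has at least one edge (e.g. e–f), it is not an edgeless graph, so tw(G) ≥ 1. The upper and lower bounds meet at 1, so that is the treewidth.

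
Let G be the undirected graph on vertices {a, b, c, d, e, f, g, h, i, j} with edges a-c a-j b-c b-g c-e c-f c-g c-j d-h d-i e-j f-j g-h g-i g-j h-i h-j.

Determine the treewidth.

2

A width-2 tree decomposition is:
Bags: B1 = {c, g, j}  B2 = {c, f, j}  B3 = {g, h, j}  B4 = {c, e, j}  B5 = {b, c, g}  B6 = {a, c, j}  B7 = {g, h, i}  B8 = {d, h, i}
Tree: B1–B2, B1–B3, B1–B4, B1–B5, B1–B6, B3–B7, B7–B8
Each bag holds 3 vertices, so the decomposition has width 2, which upper-bounds the treewidth. Conversely, {d, h, i} is a clique of size 3, and the vertices of any clique must share a bag in every tree decomposition; so some bag has ≥ 3 vertices and tw(G) ≥ 2. Hence tw(G) = 2 exactly.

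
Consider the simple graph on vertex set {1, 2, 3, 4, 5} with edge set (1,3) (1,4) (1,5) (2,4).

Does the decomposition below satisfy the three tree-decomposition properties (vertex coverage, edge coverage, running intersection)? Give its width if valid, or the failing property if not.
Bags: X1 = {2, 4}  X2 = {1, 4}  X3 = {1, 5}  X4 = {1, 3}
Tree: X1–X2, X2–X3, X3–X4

Vertex coverage: the bags together contain {1, 2, 3, 4, 5}, the full vertex set. Edge coverage: each edge of G has both endpoints in at least one bag. Running intersection: for every vertex, the bags containing it form a connected subtree. All three properties hold, so this is a valid tree decomposition of width max|bag| − 1 = 1, and hence tw(G) ≤ 1.

Yes; width 1.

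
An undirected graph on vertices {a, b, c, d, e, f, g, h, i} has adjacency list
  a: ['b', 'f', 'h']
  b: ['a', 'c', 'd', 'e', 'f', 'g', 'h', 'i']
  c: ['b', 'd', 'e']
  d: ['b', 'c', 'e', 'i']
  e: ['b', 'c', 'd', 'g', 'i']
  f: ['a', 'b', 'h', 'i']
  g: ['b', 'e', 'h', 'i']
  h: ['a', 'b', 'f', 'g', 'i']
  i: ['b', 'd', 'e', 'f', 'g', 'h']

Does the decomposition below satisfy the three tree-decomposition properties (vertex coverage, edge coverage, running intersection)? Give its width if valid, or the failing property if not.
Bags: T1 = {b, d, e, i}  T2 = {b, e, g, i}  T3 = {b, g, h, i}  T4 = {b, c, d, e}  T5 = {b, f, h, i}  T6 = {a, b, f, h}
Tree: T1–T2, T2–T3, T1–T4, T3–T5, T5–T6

Yes; width 3.

Vertex coverage: the bags together contain {a, b, c, d, e, f, g, h, i}, the full vertex set. Edge coverage: each edge of G has both endpoints in at least one bag. Running intersection: for every vertex, the bags containing it form a connected subtree. All three properties hold, so this is a valid tree decomposition of width max|bag| − 1 = 3, and hence tw(G) ≤ 3.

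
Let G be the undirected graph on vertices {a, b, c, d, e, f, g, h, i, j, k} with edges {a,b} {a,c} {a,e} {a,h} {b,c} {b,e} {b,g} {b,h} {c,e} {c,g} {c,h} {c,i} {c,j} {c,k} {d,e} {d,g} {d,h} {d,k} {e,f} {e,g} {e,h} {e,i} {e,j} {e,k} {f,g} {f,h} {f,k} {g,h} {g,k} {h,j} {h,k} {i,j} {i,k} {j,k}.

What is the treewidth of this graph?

A width-4 tree decomposition is:
Bags: B1 = {c, e, h, j, k}  B2 = {c, e, g, h, k}  B3 = {e, f, g, h, k}  B4 = {b, c, e, g, h}  B5 = {c, e, i, j, k}  B6 = {d, e, g, h, k}  B7 = {a, b, c, e, h}
Tree: B1–B2, B2–B3, B2–B4, B1–B5, B3–B6, B4–B7
Each bag holds 5 vertices, so the decomposition has width 4, which upper-bounds the treewidth. Conversely, {d, e, g, h, k} is a clique of size 5, and the vertices of any clique must share a bag in every tree decomposition; so some bag has ≥ 5 vertices and tw(G) ≥ 4. Hence tw(G) = 4 exactly.

4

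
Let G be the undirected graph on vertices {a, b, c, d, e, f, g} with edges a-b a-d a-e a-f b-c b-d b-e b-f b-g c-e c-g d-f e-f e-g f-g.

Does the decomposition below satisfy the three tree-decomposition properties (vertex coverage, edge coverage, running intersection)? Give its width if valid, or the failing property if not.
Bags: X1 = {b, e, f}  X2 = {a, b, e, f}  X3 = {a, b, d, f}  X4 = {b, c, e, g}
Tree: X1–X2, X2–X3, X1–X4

No — edge (g,f) lies in no bag.

A tree decomposition must satisfy three properties: every vertex lies in some bag; for every edge, both endpoints lie together in some bag; and for every vertex, the bags containing it form a connected subtree. Here edge (g,f) lies in no bag, so the decomposition is invalid.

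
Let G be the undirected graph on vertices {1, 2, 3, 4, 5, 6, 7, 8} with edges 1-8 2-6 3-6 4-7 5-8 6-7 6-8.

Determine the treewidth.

1

A width-1 tree decomposition is:
Bags: B1 = {6, 7}  B2 = {4, 7}  B3 = {6, 8}  B4 = {3, 6}  B5 = {2, 6}  B6 = {5, 8}  B7 = {1, 8}
Tree: B1–B2, B1–B3, B3–B4, B4–B5, B3–B6, B3–B7
The largest bag has 2 vertices, giving width 1; this decomposition certifies tw(G) ≤ 1. Since G has at least one edge (e.g. 6–7), it is not an edgeless graph, so tw(G) ≥ 1. Hence tw(G) = 1 exactly.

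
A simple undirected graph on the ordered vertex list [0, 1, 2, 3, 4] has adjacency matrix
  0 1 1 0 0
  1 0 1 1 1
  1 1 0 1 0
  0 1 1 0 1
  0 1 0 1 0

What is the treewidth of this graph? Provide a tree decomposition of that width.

The largest bag has 3 vertices, giving width 2; this decomposition certifies tw(G) ≤ 2. On the other hand G contains the 3-clique {0, 1, 2}. A clique must lie in a single bag of any decomposition, so no decomposition can have width below 2. The upper and lower bounds meet at 2, so that is the treewidth.

Treewidth 2.
Bags: B1 = {1, 3, 4}  B2 = {1, 2, 3}  B3 = {0, 1, 2}
Tree: B1–B2, B2–B3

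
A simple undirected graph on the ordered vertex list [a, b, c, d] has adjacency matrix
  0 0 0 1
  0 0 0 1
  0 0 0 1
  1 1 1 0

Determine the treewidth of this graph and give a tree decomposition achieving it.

Every bag has size at most 2, so the width is 2 − 1 = 1 and tw(G) ≤ 1. Since G has at least one edge (e.g. c–d), it is not an edgeless graph, so tw(G) ≥ 1. Therefore the treewidth is 1.

Treewidth 1.
One optimal decomposition is:
Bags: B1 = {c, d}  B2 = {b, d}  B3 = {a, d}
Tree: B1–B2, B1–B3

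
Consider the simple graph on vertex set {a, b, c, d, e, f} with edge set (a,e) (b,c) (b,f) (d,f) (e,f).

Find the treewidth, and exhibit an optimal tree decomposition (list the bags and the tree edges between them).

Every bag has size at most 2, so the width is 2 − 1 = 1 and tw(G) ≤ 1. G has an edge, so its treewidth is at least 1. The upper and lower bounds meet at 1, so that is the treewidth.

Treewidth 1.
One optimal decomposition is:
Bags: B1 = {b, f}  B2 = {e, f}  B3 = {b, c}  B4 = {d, f}  B5 = {a, e}
Tree: B1–B2, B1–B3, B1–B4, B2–B5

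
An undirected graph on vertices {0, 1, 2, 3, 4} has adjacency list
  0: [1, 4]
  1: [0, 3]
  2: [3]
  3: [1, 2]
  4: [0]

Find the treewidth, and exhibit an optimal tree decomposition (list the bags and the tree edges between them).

Treewidth 1.
One such decomposition:
Bags: B1 = {2, 3}  B2 = {1, 3}  B3 = {0, 1}  B4 = {0, 4}
Tree: B1–B2, B2–B3, B3–B4

Every bag has size at most 2, so the width is 2 − 1 = 1 and tw(G) ≤ 1. Since G has at least one edge (e.g. 2–3), it is not an edgeless graph, so tw(G) ≥ 1. The upper and lower bounds meet at 1, so that is the treewidth.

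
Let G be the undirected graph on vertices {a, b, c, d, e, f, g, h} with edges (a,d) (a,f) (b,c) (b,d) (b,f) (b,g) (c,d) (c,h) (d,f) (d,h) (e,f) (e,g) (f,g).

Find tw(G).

A width-2 tree decomposition is:
Bags: B1 = {b, c, d}  B2 = {b, d, f}  B3 = {b, f, g}  B4 = {c, d, h}  B5 = {a, d, f}  B6 = {e, f, g}
Tree: B1–B2, B2–B3, B1–B4, B2–B5, B3–B6
Each bag holds 3 vertices, so the decomposition has width 2, which upper-bounds the treewidth. On the other hand G contains the 3-clique {c, d, h}. A clique must lie in a single bag of any decomposition, so no decomposition can have width below 2. Combining the bounds, tw(G) = 2.

2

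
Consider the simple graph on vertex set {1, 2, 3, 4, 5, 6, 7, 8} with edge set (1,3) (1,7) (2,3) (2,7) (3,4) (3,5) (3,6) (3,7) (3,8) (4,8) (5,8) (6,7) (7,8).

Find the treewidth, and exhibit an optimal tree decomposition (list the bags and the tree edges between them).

Each bag holds 3 vertices, so the decomposition has width 2, which upper-bounds the treewidth. Conversely, {3, 4, 8} is a clique of size 3, and the vertices of any clique must share a bag in every tree decomposition; so some bag has ≥ 3 vertices and tw(G) ≥ 2. The upper and lower bounds meet at 2, so that is the treewidth.

Treewidth 2.
Bags: B1 = {3, 7, 8}  B2 = {3, 5, 8}  B3 = {1, 3, 7}  B4 = {3, 6, 7}  B5 = {3, 4, 8}  B6 = {2, 3, 7}
Tree: B1–B2, B1–B3, B1–B4, B1–B5, B4–B6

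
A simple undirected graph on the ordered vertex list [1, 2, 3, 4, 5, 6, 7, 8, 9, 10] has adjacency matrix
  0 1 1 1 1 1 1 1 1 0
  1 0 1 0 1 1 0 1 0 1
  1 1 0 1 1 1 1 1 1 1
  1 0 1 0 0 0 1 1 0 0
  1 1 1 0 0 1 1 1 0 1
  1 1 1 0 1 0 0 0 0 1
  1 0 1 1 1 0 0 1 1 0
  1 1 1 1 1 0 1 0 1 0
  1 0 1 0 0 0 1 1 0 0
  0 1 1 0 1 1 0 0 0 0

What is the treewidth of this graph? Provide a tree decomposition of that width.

Treewidth 4.
One optimal decomposition is:
Bags: B1 = {1, 2, 3, 5, 8}  B2 = {1, 3, 5, 7, 8}  B3 = {1, 2, 3, 5, 6}  B4 = {2, 3, 5, 6, 10}  B5 = {1, 3, 4, 7, 8}  B6 = {1, 3, 7, 8, 9}
Tree: B1–B2, B1–B3, B3–B4, B2–B5, B2–B6

Every bag has size at most 5, so the width is 5 − 1 = 4 and tw(G) ≤ 4. Conversely, {1, 2, 3, 5, 8} is a clique of size 5, and the vertices of any clique must share a bag in every tree decomposition; so some bag has ≥ 5 vertices and tw(G) ≥ 4. Combining the bounds, tw(G) = 4.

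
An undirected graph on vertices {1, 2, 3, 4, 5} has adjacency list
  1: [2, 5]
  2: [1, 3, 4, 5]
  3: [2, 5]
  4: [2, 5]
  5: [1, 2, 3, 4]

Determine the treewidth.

A width-2 tree decomposition is:
Bags: B1 = {2, 4, 5}  B2 = {2, 3, 5}  B3 = {1, 2, 5}
Tree: B1–B2, B2–B3
The largest bag has 3 vertices, giving width 2; this decomposition certifies tw(G) ≤ 2. On the other hand G contains the 3-clique {1, 2, 5}. A clique must lie in a single bag of any decomposition, so no decomposition can have width below 2. Hence tw(G) = 2 exactly.

2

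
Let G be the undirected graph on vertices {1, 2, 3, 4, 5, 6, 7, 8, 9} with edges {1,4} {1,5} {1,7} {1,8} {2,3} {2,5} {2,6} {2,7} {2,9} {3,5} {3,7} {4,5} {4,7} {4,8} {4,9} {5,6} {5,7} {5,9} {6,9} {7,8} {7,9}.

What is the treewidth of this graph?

3

A width-3 tree decomposition is:
Bags: B1 = {4, 5, 7, 9}  B2 = {2, 5, 7, 9}  B3 = {1, 4, 5, 7}  B4 = {2, 3, 5, 7}  B5 = {1, 4, 7, 8}  B6 = {2, 5, 6, 9}
Tree: B1–B2, B1–B3, B2–B4, B3–B5, B2–B6
Each bag holds 4 vertices, so the decomposition has width 3, which upper-bounds the treewidth. For the lower bound, the 4 vertices {1, 4, 7, 8} are pairwise adjacent, and any tree decomposition puts a clique entirely inside one bag — forcing width ≥ 3. Combining the bounds, tw(G) = 3.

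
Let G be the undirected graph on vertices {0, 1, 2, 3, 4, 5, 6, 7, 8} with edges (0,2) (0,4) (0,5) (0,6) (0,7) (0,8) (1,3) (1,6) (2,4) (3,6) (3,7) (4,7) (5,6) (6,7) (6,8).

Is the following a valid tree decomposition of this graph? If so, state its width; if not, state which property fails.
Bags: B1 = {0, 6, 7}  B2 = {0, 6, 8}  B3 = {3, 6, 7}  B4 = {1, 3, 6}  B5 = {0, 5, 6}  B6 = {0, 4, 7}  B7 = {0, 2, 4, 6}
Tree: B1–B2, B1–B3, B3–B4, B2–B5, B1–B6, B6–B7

A tree decomposition must satisfy three properties: every vertex lies in some bag; for every edge, both endpoints lie together in some bag; and for every vertex, the bags containing it form a connected subtree. Here bags containing vertex 6 are not connected in the tree, so the decomposition is invalid.

No — bags containing vertex 6 are not connected in the tree.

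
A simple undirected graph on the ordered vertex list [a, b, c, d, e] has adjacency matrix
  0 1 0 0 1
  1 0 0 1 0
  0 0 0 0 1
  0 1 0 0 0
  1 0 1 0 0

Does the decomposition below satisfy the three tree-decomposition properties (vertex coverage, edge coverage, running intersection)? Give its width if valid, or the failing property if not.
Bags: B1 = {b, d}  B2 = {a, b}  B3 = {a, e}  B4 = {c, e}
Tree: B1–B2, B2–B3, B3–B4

Every vertex of G appears in some bag (union = {a, b, c, d, e}); every edge is covered by a bag; and for each vertex v the set of bags containing v is connected in the bag tree. The decomposition is therefore valid. The largest bag has 2 vertices, so the width is 1.

Yes; width 1.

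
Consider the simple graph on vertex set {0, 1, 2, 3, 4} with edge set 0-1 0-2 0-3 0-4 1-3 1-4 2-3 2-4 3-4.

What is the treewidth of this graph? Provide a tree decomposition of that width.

Treewidth 3.
One optimal decomposition is:
Bags: B1 = {0, 1, 3, 4}  B2 = {0, 2, 3, 4}
Tree: B1–B2

The largest bag has 4 vertices, giving width 3; this decomposition certifies tw(G) ≤ 3. For the lower bound, the 4 vertices {0, 1, 3, 4} are pairwise adjacent, and any tree decomposition puts a clique entirely inside one bag — forcing width ≥ 3. Therefore the treewidth is 3.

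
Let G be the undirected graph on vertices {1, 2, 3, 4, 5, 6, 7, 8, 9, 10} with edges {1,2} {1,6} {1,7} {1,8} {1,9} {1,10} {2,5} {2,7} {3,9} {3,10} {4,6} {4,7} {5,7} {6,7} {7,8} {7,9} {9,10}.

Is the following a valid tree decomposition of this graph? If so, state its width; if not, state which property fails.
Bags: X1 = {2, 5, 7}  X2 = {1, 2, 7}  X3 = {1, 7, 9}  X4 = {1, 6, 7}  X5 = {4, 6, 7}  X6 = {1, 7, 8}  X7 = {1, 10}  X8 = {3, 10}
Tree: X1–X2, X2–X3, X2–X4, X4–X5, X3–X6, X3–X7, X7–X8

A tree decomposition must satisfy three properties: every vertex lies in some bag; for every edge, both endpoints lie together in some bag; and for every vertex, the bags containing it form a connected subtree. Here edge (9,10) lies in no bag, so the decomposition is invalid.

No — edge (9,10) lies in no bag.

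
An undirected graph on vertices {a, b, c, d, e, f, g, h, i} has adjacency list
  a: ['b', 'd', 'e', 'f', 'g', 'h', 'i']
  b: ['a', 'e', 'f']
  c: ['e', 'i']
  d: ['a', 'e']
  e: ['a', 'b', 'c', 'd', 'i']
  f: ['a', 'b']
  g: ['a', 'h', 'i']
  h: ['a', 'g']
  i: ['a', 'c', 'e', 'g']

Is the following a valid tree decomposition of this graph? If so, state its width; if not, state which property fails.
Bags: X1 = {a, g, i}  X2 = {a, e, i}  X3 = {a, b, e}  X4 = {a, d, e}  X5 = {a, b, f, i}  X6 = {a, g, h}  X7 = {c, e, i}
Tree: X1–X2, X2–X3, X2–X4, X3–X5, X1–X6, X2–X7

No — bags containing vertex i are not connected in the tree.

A tree decomposition must satisfy three properties: every vertex lies in some bag; for every edge, both endpoints lie together in some bag; and for every vertex, the bags containing it form a connected subtree. Here bags containing vertex i are not connected in the tree, so the decomposition is invalid.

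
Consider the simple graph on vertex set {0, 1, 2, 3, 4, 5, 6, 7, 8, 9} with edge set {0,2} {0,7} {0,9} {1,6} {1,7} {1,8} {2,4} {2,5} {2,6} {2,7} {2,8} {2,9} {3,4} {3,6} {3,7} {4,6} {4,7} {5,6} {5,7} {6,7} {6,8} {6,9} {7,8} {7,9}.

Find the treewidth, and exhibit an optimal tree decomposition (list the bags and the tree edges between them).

Treewidth 3.
Bags: B1 = {1, 6, 7, 8}  B2 = {2, 6, 7, 8}  B3 = {2, 4, 6, 7}  B4 = {2, 6, 7, 9}  B5 = {3, 4, 6, 7}  B6 = {2, 5, 6, 7}  B7 = {0, 2, 7, 9}
Tree: B1–B2, B2–B3, B3–B4, B3–B5, B4–B6, B4–B7

Every bag has size at most 4, so the width is 4 − 1 = 3 and tw(G) ≤ 3. For the lower bound, the 4 vertices {0, 2, 7, 9} are pairwise adjacent, and any tree decomposition puts a clique entirely inside one bag — forcing width ≥ 3. Therefore the treewidth is 3.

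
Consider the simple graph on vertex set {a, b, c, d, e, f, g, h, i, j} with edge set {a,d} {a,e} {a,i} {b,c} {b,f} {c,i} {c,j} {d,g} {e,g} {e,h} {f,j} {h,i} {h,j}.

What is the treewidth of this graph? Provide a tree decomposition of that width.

Treewidth 2.
One such decomposition:
Bags: B1 = {d, e, g}  B2 = {a, d, e}  B3 = {a, e, h}  B4 = {a, h, i}  B5 = {h, i, j}  B6 = {c, i, j}  B7 = {c, f, j}  B8 = {b, c, f}
Tree: B1–B2, B2–B3, B3–B4, B4–B5, B5–B6, B6–B7, B7–B8

The largest bag has 3 vertices, giving width 2; this decomposition certifies tw(G) ≤ 2. Since g–d–a–e–g is a cycle in G, G is not acyclic. Forests are exactly the graphs of treewidth ≤ 1, so tw(G) ≥ 2. Combining the bounds, tw(G) = 2.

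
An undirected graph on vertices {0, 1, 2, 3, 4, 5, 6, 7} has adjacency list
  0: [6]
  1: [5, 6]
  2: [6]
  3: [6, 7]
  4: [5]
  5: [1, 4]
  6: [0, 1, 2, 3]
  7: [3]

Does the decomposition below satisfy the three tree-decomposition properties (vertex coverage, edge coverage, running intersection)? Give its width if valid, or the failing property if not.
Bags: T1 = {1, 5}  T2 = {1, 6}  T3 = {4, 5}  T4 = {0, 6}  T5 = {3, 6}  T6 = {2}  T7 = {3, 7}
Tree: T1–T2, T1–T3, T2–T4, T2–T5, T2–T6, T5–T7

A tree decomposition must satisfy three properties: every vertex lies in some bag; for every edge, both endpoints lie together in some bag; and for every vertex, the bags containing it form a connected subtree. Here edge (6,2) lies in no bag, so the decomposition is invalid.

No — edge (6,2) lies in no bag.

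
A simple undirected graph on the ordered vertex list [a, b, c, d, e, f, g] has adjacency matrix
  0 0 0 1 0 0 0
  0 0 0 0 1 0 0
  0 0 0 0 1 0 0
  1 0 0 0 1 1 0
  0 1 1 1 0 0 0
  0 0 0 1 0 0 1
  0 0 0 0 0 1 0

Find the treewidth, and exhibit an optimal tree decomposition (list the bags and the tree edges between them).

Every bag has size at most 2, so the width is 2 − 1 = 1 and tw(G) ≤ 1. Since G has at least one edge (e.g. e–b), it is not an edgeless graph, so tw(G) ≥ 1. The upper and lower bounds meet at 1, so that is the treewidth.

Treewidth 1.
Bags: B1 = {b, e}  B2 = {d, e}  B3 = {c, e}  B4 = {d, f}  B5 = {a, d}  B6 = {f, g}
Tree: B1–B2, B2–B3, B2–B4, B2–B5, B4–B6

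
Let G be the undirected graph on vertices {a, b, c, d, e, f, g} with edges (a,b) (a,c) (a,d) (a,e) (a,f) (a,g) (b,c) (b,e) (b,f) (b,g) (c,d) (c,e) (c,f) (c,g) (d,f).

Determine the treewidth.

A width-3 tree decomposition is:
Bags: B1 = {a, b, c, e}  B2 = {a, b, c, f}  B3 = {a, c, d, f}  B4 = {a, b, c, g}
Tree: B1–B2, B2–B3, B1–B4
The largest bag has 4 vertices, giving width 3; this decomposition certifies tw(G) ≤ 3. Conversely, {a, c, d, f} is a clique of size 4, and the vertices of any clique must share a bag in every tree decomposition; so some bag has ≥ 4 vertices and tw(G) ≥ 3. Hence tw(G) = 3 exactly.

3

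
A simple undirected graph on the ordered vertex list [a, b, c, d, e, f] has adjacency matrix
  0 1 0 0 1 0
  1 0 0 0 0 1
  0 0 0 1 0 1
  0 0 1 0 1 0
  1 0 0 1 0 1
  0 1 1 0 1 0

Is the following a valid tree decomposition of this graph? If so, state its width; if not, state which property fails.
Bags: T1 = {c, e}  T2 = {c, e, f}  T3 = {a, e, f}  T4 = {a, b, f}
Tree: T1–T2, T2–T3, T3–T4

No — vertex d appears in no bag.

A tree decomposition must satisfy three properties: every vertex lies in some bag; for every edge, both endpoints lie together in some bag; and for every vertex, the bags containing it form a connected subtree. Here vertex d appears in no bag, so the decomposition is invalid.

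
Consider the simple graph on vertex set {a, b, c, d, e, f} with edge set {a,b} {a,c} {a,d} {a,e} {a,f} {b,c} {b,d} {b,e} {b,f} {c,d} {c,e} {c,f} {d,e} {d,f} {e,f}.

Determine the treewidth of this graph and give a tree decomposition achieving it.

A single bag containing all 6 vertices is trivially a valid decomposition of width 5. Conversely, {a, b, c, d, e, f} is a clique of size 6, and the vertices of any clique must share a bag in every tree decomposition; so some bag has ≥ 6 vertices and tw(G) ≥ 5. Hence tw(G) = 5 exactly.

Treewidth 5.
One such decomposition:
Bags: B1 = {a, b, c, d, e, f}
Tree: (single bag)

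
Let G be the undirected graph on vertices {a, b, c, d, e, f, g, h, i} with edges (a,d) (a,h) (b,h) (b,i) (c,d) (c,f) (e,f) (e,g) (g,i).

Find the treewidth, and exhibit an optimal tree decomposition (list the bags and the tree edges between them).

Treewidth 2.
One optimal decomposition is:
Bags: B1 = {c, e, f}  B2 = {c, d, e}  B3 = {a, d, e}  B4 = {a, e, h}  B5 = {b, e, h}  B6 = {b, e, i}  B7 = {e, g, i}
Tree: B1–B2, B2–B3, B3–B4, B4–B5, B5–B6, B6–B7

The largest bag has 3 vertices, giving width 2; this decomposition certifies tw(G) ≤ 2. For the lower bound, G contains the cycle e–f–c–d–a–h–b–i–g–e, so G is not a forest; only forests have treewidth ≤ 1, hence tw(G) ≥ 2. Therefore the treewidth is 2.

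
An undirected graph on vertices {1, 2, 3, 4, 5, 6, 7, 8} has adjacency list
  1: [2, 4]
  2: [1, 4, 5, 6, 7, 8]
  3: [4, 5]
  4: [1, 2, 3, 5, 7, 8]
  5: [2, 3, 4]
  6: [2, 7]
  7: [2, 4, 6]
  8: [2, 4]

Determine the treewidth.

A width-2 tree decomposition is:
Bags: B1 = {2, 4, 5}  B2 = {2, 4, 8}  B3 = {1, 2, 4}  B4 = {2, 4, 7}  B5 = {3, 4, 5}  B6 = {2, 6, 7}
Tree: B1–B2, B2–B3, B3–B4, B1–B5, B4–B6
Every bag has size at most 3, so the width is 3 − 1 = 2 and tw(G) ≤ 2. For the lower bound, the 3 vertices {2, 4, 8} are pairwise adjacent, and any tree decomposition puts a clique entirely inside one bag — forcing width ≥ 2. Hence tw(G) = 2 exactly.

2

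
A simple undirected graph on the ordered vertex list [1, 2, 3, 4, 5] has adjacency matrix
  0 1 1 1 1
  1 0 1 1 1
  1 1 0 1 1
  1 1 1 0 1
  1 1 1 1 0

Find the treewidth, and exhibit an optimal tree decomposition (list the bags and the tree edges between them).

A single bag containing all 5 vertices is trivially a valid decomposition of width 4. For the lower bound, the 5 vertices {1, 2, 3, 4, 5} are pairwise adjacent, and any tree decomposition puts a clique entirely inside one bag — forcing width ≥ 4. Combining the bounds, tw(G) = 4.

Treewidth 4.
Bags: B1 = {1, 2, 3, 4, 5}
Tree: (single bag)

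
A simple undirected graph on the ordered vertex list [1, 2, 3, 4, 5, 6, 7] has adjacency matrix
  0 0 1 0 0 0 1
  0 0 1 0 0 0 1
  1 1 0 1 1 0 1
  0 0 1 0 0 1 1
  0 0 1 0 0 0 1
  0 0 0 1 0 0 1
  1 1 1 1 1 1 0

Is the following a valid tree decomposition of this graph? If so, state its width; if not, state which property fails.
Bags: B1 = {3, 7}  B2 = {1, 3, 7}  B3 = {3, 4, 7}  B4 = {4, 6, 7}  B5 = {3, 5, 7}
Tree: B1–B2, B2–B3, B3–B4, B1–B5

No — vertex 2 appears in no bag.

A tree decomposition must satisfy three properties: every vertex lies in some bag; for every edge, both endpoints lie together in some bag; and for every vertex, the bags containing it form a connected subtree. Here vertex 2 appears in no bag, so the decomposition is invalid.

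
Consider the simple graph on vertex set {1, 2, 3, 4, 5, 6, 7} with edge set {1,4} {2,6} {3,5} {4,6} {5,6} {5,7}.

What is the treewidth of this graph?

1

A width-1 tree decomposition is:
Bags: B1 = {4, 6}  B2 = {5, 6}  B3 = {3, 5}  B4 = {2, 6}  B5 = {1, 4}  B6 = {5, 7}
Tree: B1–B2, B2–B3, B1–B4, B1–B5, B3–B6
The largest bag has 2 vertices, giving width 1; this decomposition certifies tw(G) ≤ 1. Since G has at least one edge (e.g. 4–6), it is not an edgeless graph, so tw(G) ≥ 1. Therefore the treewidth is 1.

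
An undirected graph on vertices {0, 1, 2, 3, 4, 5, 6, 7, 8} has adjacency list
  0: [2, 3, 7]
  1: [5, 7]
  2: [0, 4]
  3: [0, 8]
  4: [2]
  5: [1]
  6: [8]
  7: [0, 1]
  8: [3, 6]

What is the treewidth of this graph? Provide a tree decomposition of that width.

Treewidth 1.
Bags: B1 = {0, 2}  B2 = {0, 7}  B3 = {1, 7}  B4 = {0, 3}  B5 = {3, 8}  B6 = {2, 4}  B7 = {6, 8}  B8 = {1, 5}
Tree: B1–B2, B2–B3, B1–B4, B4–B5, B1–B6, B5–B7, B3–B8

Each bag holds 2 vertices, so the decomposition has width 1, which upper-bounds the treewidth. Since G has at least one edge (e.g. 2–0), it is not an edgeless graph, so tw(G) ≥ 1. Therefore the treewidth is 1.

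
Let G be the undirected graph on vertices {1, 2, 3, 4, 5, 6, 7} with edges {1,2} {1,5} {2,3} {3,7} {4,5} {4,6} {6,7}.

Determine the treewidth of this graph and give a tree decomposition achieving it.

Treewidth 2.
One optimal decomposition is:
Bags: B1 = {2, 3, 7}  B2 = {1, 2, 7}  B3 = {1, 5, 7}  B4 = {4, 5, 7}  B5 = {4, 6, 7}
Tree: B1–B2, B2–B3, B3–B4, B4–B5

Each bag holds 3 vertices, so the decomposition has width 2, which upper-bounds the treewidth. The edges 7–3–2–1–5–4–6–7 form a cycle, so G is not a tree and its treewidth is at least 2. The upper and lower bounds meet at 2, so that is the treewidth.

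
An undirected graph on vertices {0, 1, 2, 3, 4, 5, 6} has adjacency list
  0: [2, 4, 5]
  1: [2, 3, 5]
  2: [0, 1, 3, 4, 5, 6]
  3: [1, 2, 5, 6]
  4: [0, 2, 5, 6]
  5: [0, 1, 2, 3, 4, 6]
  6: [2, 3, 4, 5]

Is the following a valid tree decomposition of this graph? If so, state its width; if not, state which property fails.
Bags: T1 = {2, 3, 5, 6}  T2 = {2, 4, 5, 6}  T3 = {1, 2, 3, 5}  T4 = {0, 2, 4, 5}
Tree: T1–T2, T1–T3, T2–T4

Yes; width 3.

Vertex coverage: the bags together contain {0, 1, 2, 3, 4, 5, 6}, the full vertex set. Edge coverage: each edge of G has both endpoints in at least one bag. Running intersection: for every vertex, the bags containing it form a connected subtree. All three properties hold, so this is a valid tree decomposition of width max|bag| − 1 = 3, and hence tw(G) ≤ 3.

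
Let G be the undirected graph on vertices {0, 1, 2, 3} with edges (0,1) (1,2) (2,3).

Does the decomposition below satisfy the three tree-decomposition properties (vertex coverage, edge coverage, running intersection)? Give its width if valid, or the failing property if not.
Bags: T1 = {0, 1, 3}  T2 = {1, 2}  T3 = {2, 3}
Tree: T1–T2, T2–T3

A tree decomposition must satisfy three properties: every vertex lies in some bag; for every edge, both endpoints lie together in some bag; and for every vertex, the bags containing it form a connected subtree. Here bags containing vertex 3 are not connected in the tree, so the decomposition is invalid.

No — bags containing vertex 3 are not connected in the tree.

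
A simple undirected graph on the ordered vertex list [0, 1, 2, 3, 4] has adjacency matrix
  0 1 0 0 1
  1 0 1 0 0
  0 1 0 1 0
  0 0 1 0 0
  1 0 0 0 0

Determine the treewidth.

1

A width-1 tree decomposition is:
Bags: B1 = {0, 4}  B2 = {0, 1}  B3 = {1, 2}  B4 = {2, 3}
Tree: B1–B2, B2–B3, B3–B4
Each bag holds 2 vertices, so the decomposition has width 1, which upper-bounds the treewidth. Any graph with an edge has treewidth ≥ 1, and G has the edge 4–0. Combining the bounds, tw(G) = 1.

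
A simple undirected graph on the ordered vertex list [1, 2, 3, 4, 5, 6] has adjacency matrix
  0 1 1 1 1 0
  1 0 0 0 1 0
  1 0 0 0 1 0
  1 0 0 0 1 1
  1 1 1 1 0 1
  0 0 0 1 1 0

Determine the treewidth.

2

A width-2 tree decomposition is:
Bags: B1 = {1, 4, 5}  B2 = {1, 2, 5}  B3 = {4, 5, 6}  B4 = {1, 3, 5}
Tree: B1–B2, B1–B3, B2–B4
Every bag has size at most 3, so the width is 3 − 1 = 2 and tw(G) ≤ 2. Conversely, {1, 2, 5} is a clique of size 3, and the vertices of any clique must share a bag in every tree decomposition; so some bag has ≥ 3 vertices and tw(G) ≥ 2. Therefore the treewidth is 2.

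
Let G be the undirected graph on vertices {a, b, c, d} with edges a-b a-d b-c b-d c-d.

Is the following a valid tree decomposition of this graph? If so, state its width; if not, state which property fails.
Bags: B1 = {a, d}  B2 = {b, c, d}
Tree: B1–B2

A tree decomposition must satisfy three properties: every vertex lies in some bag; for every edge, both endpoints lie together in some bag; and for every vertex, the bags containing it form a connected subtree. Here edge (b,a) lies in no bag, so the decomposition is invalid.

No — edge (b,a) lies in no bag.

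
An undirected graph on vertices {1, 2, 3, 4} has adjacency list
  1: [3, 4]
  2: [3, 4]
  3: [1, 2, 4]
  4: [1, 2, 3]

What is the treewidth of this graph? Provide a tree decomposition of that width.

Treewidth 2.
One such decomposition:
Bags: B1 = {1, 3, 4}  B2 = {2, 3, 4}
Tree: B1–B2

Every bag has size at most 3, so the width is 3 − 1 = 2 and tw(G) ≤ 2. Conversely, {1, 3, 4} is a clique of size 3, and the vertices of any clique must share a bag in every tree decomposition; so some bag has ≥ 3 vertices and tw(G) ≥ 2. Hence tw(G) = 2 exactly.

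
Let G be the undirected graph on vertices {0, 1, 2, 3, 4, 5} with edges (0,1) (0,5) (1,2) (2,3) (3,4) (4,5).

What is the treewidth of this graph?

A width-2 tree decomposition is:
Bags: B1 = {3, 4, 5}  B2 = {2, 3, 5}  B3 = {1, 2, 5}  B4 = {0, 1, 5}
Tree: B1–B2, B2–B3, B3–B4
Each bag holds 3 vertices, so the decomposition has width 2, which upper-bounds the treewidth. Since 5–4–3–2–1–0–5 is a cycle in G, G is not acyclic. Forests are exactly the graphs of treewidth ≤ 1, so tw(G) ≥ 2. Therefore the treewidth is 2.

2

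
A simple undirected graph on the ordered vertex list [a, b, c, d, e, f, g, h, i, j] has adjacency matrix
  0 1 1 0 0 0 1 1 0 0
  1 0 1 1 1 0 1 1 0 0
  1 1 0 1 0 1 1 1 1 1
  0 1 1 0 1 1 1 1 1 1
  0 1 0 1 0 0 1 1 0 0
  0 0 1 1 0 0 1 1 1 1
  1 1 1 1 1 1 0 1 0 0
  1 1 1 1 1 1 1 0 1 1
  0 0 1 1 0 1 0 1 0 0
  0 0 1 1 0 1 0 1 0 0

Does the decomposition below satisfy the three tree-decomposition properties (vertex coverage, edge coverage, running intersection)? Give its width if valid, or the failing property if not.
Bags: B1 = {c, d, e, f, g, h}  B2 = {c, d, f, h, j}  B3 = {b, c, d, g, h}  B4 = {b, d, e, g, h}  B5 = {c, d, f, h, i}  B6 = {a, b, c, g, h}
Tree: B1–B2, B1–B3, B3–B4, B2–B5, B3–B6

No — bags containing vertex e are not connected in the tree.

A tree decomposition must satisfy three properties: every vertex lies in some bag; for every edge, both endpoints lie together in some bag; and for every vertex, the bags containing it form a connected subtree. Here bags containing vertex e are not connected in the tree, so the decomposition is invalid.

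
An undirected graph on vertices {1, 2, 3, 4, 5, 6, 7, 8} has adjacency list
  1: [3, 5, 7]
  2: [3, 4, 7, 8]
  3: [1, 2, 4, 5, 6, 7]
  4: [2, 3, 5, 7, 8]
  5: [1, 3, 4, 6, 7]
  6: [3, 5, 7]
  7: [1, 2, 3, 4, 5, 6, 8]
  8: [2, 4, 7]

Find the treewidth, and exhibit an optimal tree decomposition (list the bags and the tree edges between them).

Each bag holds 4 vertices, so the decomposition has width 3, which upper-bounds the treewidth. Conversely, {2, 4, 7, 8} is a clique of size 4, and the vertices of any clique must share a bag in every tree decomposition; so some bag has ≥ 4 vertices and tw(G) ≥ 3. The upper and lower bounds meet at 3, so that is the treewidth.

Treewidth 3.
One such decomposition:
Bags: B1 = {3, 5, 6, 7}  B2 = {1, 3, 5, 7}  B3 = {3, 4, 5, 7}  B4 = {2, 3, 4, 7}  B5 = {2, 4, 7, 8}
Tree: B1–B2, B2–B3, B3–B4, B4–B5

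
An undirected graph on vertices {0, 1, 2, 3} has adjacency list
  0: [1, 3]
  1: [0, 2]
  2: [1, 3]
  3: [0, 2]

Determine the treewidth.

2

A width-2 tree decomposition is:
Bags: B1 = {0, 1, 2}  B2 = {0, 2, 3}
Tree: B1–B2
Each bag holds 3 vertices, so the decomposition has width 2, which upper-bounds the treewidth. The edges 0–1–2–3–0 form a cycle, so G is not a tree and its treewidth is at least 2. Hence tw(G) = 2 exactly.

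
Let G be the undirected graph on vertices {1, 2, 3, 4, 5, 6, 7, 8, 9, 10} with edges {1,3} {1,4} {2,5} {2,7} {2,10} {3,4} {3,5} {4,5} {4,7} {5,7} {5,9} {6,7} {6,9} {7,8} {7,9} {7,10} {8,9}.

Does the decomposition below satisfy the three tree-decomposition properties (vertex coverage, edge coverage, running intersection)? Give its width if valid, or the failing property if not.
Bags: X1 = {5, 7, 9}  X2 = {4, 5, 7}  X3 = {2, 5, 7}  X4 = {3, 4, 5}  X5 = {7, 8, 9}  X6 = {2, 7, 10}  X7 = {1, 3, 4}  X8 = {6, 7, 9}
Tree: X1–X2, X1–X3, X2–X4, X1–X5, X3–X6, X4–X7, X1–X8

Yes; width 2.

Checking the three conditions: (i) the bags cover all of {1, 2, 3, 4, 5, 6, 7, 8, 9, 10}; (ii) for each edge, some bag contains both endpoints; (iii) the bags containing any fixed vertex form a subtree. All hold, so the decomposition is valid with width 3 − 1 = 2.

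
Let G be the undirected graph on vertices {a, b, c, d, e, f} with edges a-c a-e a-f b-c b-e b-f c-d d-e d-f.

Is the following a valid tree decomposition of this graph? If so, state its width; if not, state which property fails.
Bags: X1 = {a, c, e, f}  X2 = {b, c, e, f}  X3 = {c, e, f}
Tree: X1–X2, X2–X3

A tree decomposition must satisfy three properties: every vertex lies in some bag; for every edge, both endpoints lie together in some bag; and for every vertex, the bags containing it form a connected subtree. Here vertex d appears in no bag, so the decomposition is invalid.

No — vertex d appears in no bag.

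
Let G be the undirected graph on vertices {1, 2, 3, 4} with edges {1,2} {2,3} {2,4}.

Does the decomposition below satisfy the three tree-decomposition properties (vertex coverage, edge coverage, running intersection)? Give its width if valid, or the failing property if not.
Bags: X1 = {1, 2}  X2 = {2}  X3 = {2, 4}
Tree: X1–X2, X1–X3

No — vertex 3 appears in no bag.

A tree decomposition must satisfy three properties: every vertex lies in some bag; for every edge, both endpoints lie together in some bag; and for every vertex, the bags containing it form a connected subtree. Here vertex 3 appears in no bag, so the decomposition is invalid.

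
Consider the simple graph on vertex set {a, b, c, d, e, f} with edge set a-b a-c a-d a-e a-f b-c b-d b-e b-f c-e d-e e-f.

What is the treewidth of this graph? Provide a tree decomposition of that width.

Treewidth 3.
Bags: B1 = {a, b, c, e}  B2 = {a, b, e, f}  B3 = {a, b, d, e}
Tree: B1–B2, B2–B3

Every bag has size at most 4, so the width is 4 − 1 = 3 and tw(G) ≤ 3. For the lower bound, the 4 vertices {a, b, d, e} are pairwise adjacent, and any tree decomposition puts a clique entirely inside one bag — forcing width ≥ 3. Hence tw(G) = 3 exactly.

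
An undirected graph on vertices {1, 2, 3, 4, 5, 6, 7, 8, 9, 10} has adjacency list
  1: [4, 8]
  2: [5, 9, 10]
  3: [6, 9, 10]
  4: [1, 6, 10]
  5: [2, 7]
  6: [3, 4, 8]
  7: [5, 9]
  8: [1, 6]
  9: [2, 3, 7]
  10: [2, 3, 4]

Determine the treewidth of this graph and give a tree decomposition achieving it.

Each bag holds 3 vertices, so the decomposition has width 2, which upper-bounds the treewidth. Since 7–5–2–9–7 is a cycle in G, G is not acyclic. Forests are exactly the graphs of treewidth ≤ 1, so tw(G) ≥ 2. Therefore the treewidth is 2.

Treewidth 2.
Bags: B1 = {5, 7, 9}  B2 = {2, 5, 9}  B3 = {2, 3, 9}  B4 = {2, 3, 10}  B5 = {3, 6, 10}  B6 = {4, 6, 10}  B7 = {4, 6, 8}  B8 = {1, 4, 8}
Tree: B1–B2, B2–B3, B3–B4, B4–B5, B5–B6, B6–B7, B7–B8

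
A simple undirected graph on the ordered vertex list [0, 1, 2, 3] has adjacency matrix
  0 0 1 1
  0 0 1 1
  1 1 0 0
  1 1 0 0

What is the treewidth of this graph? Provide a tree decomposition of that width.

Each bag holds 3 vertices, so the decomposition has width 2, which upper-bounds the treewidth. The edges 0–2–1–3–0 form a cycle, so G is not a tree and its treewidth is at least 2. Therefore the treewidth is 2.

Treewidth 2.
One such decomposition:
Bags: B1 = {0, 1, 2}  B2 = {0, 1, 3}
Tree: B1–B2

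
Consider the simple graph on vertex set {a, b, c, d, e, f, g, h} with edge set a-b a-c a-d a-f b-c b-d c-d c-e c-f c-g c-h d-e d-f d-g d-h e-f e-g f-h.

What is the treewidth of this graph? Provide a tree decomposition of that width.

Treewidth 3.
Bags: B1 = {a, c, d, f}  B2 = {c, d, e, f}  B3 = {c, d, f, h}  B4 = {c, d, e, g}  B5 = {a, b, c, d}
Tree: B1–B2, B1–B3, B2–B4, B1–B5

The largest bag has 4 vertices, giving width 3; this decomposition certifies tw(G) ≤ 3. On the other hand G contains the 4-clique {c, d, e, g}. A clique must lie in a single bag of any decomposition, so no decomposition can have width below 3. Therefore the treewidth is 3.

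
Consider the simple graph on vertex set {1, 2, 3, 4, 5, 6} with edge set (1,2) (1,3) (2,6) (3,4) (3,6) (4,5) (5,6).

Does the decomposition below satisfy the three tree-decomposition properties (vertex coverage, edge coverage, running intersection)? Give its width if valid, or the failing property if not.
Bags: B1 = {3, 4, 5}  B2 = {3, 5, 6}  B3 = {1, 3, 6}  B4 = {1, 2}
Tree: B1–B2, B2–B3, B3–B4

A tree decomposition must satisfy three properties: every vertex lies in some bag; for every edge, both endpoints lie together in some bag; and for every vertex, the bags containing it form a connected subtree. Here edge (6,2) lies in no bag, so the decomposition is invalid.

No — edge (6,2) lies in no bag.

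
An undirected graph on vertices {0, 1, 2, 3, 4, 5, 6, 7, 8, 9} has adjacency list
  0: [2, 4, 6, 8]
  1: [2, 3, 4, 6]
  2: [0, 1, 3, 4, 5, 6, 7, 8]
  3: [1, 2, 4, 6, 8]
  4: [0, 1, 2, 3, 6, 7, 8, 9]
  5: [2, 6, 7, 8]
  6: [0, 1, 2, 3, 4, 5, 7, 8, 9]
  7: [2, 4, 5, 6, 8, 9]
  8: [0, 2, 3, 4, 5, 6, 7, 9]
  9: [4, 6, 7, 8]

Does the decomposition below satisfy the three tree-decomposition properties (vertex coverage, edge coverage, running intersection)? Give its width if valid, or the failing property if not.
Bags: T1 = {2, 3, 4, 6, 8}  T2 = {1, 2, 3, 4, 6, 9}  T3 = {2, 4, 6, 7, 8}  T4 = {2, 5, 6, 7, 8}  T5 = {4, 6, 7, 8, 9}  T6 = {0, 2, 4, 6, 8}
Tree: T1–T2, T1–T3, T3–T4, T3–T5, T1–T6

A tree decomposition must satisfy three properties: every vertex lies in some bag; for every edge, both endpoints lie together in some bag; and for every vertex, the bags containing it form a connected subtree. Here bags containing vertex 9 are not connected in the tree, so the decomposition is invalid.

No — bags containing vertex 9 are not connected in the tree.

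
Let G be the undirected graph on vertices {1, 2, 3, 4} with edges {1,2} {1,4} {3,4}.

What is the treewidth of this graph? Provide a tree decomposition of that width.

Every bag has size at most 2, so the width is 2 − 1 = 1 and tw(G) ≤ 1. Since G has at least one edge (e.g. 3–4), it is not an edgeless graph, so tw(G) ≥ 1. Therefore the treewidth is 1.

Treewidth 1.
Bags: B1 = {3, 4}  B2 = {1, 4}  B3 = {1, 2}
Tree: B1–B2, B2–B3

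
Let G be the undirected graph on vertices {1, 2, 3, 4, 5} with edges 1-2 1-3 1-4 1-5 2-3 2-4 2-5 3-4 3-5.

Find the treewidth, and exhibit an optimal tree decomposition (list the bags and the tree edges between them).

Each bag holds 4 vertices, so the decomposition has width 3, which upper-bounds the treewidth. Conversely, {1, 2, 3, 4} is a clique of size 4, and the vertices of any clique must share a bag in every tree decomposition; so some bag has ≥ 4 vertices and tw(G) ≥ 3. Hence tw(G) = 3 exactly.

Treewidth 3.
Bags: B1 = {1, 2, 3, 5}  B2 = {1, 2, 3, 4}
Tree: B1–B2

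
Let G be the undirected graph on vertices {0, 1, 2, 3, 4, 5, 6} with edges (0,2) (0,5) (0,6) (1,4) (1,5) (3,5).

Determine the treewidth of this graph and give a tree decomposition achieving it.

Treewidth 1.
One such decomposition:
Bags: B1 = {1, 5}  B2 = {0, 5}  B3 = {1, 4}  B4 = {0, 2}  B5 = {3, 5}  B6 = {0, 6}
Tree: B1–B2, B1–B3, B2–B4, B2–B5, B2–B6

The largest bag has 2 vertices, giving width 1; this decomposition certifies tw(G) ≤ 1. Any graph with an edge has treewidth ≥ 1, and G has the edge 5–1. Hence tw(G) = 1 exactly.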